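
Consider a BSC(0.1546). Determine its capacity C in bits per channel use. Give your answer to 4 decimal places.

Binary symmetric channel: C = 1 − h₂(ε) where h₂ is the binary entropy function.
h₂(0.1546) = −0.1546·log₂0.1546 − 0.8454·log₂0.8454 = 0.6212.
C = 1 − 0.6212 = 0.3788 bits per channel use.

0.3788 bits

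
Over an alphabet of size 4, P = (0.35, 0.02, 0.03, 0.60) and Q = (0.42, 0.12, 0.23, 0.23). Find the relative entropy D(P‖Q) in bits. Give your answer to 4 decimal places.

D(P‖Q) = Σ p·log₂(p/q).
  0.35·log₂(0.35/0.42) = -0.09206
  0.02·log₂(0.02/0.12) = -0.05170
  0.03·log₂(0.03/0.23) = -0.08816
  0.60·log₂(0.60/0.23) = 0.83000
D(P‖Q) = 0.5981 bits.

0.5981 bits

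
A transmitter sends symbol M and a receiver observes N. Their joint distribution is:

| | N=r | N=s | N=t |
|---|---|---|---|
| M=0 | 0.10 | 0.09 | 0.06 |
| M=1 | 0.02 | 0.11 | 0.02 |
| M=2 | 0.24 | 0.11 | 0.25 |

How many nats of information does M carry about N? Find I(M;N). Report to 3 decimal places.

Marginals: p(M) = (0.2500, 0.1500, 0.6000), p(N) = (0.3600, 0.3100, 0.3300).
I(M;N) = Σ p(x,y)·ln[p(x,y)/(p(x)p(y))].
  (0,r): 0.10·ln(1.1111) = 0.0105
  (0,s): 0.09·ln(1.1613) = 0.0135
  (0,t): 0.06·ln(0.7273) = -0.0191
  (1,r): 0.02·ln(0.3704) = -0.0199
  (1,s): 0.11·ln(2.3656) = 0.0947
  (1,t): 0.02·ln(0.4040) = -0.0181
  (2,r): 0.24·ln(1.1111) = 0.0253
  (2,s): 0.11·ln(0.5914) = -0.0578
  (2,t): 0.25·ln(1.2626) = 0.0583
Sum = 0.087 nats.

0.087 nats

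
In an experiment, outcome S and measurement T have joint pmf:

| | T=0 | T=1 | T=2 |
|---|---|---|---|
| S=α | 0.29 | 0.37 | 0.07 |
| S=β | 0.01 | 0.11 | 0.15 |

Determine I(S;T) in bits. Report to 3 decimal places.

Marginals: p(S) = (0.7300, 0.2700), p(T) = (0.3000, 0.4800, 0.2200).
I(S;T) = Σ p(x,y)·log₂[p(x,y)/(p(x)p(y))].
  (α,0): 0.29·log₂(1.3242) = 0.1175
  (α,1): 0.37·log₂(1.0559) = 0.0291
  (α,2): 0.07·log₂(0.4359) = -0.0839
  (β,0): 0.01·log₂(0.1235) = -0.0302
  (β,1): 0.11·log₂(0.8488) = -0.0260
  (β,2): 0.15·log₂(2.5253) = 0.2005
Sum = 0.207 bits.

0.207 bits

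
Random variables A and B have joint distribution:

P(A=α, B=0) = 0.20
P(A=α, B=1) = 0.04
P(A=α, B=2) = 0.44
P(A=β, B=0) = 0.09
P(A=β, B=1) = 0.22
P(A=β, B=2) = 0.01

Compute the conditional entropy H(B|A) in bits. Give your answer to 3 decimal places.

1.127 bits

Marginals: p(A) = (0.6800, 0.3200), p(B) = (0.2900, 0.2600, 0.4500).
H(B|A) = Σ p(A) · H(B|A=·).
  A=α: p=0.6800, H(B|A=α) = 1.1661
  A=β: p=0.3200, H(B|A=β) = 1.0426
Weighted sum = 1.127 bits.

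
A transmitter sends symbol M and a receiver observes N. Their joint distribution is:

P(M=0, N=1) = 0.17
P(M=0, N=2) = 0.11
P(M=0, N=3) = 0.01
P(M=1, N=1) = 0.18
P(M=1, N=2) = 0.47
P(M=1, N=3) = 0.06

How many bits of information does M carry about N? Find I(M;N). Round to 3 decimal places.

Marginals: p(M) = (0.2900, 0.7100), p(N) = (0.3500, 0.5800, 0.0700).
I(M;N) = H(M) + H(N) − H(M,N).
H(M) = 0.8687, H(N) = 1.2545, H(M,N) = 2.0521.
I(M;N) = 0.8687 + 1.2545 − 2.0521 = 0.071 bits.

0.071 bits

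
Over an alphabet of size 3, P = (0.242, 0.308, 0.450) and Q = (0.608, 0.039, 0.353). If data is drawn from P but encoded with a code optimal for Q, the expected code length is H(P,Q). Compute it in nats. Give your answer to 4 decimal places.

1.5882 nats

H(P,Q) = −Σ p·ln q.
  −0.242·ln(0.608) = 0.12041
  −0.308·ln(0.039) = 0.99921
  −0.450·ln(0.353) = 0.46858
H(P,Q) = 1.5882 nats.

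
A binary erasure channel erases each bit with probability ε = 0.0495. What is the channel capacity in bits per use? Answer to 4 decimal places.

Binary erasure channel: capacity C = 1 − ε.
C = 1 − 0.0495 = 0.9505 bits per channel use.

0.9505 bits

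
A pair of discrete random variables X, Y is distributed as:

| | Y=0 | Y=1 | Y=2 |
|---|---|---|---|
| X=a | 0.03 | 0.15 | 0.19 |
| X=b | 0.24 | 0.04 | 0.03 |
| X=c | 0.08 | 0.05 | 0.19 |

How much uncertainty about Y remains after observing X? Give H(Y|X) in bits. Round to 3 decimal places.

Chain rule: H(Y|X) = H(X,Y) − H(X).
Marginals: p(X) = (0.3700, 0.3100, 0.3200), p(Y) = (0.3500, 0.2400, 0.4100).
H(X,Y) = 2.8120 bits; H(X) = 1.5806 bits.
H(Y|X) = 2.8120 − 1.5806 = 1.231 bits.

1.231 bits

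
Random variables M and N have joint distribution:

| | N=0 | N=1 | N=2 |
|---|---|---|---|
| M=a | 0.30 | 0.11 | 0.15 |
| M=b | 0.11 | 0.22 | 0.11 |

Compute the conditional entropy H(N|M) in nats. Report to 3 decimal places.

1.021 nats

Chain rule: H(N|M) = H(M,N) − H(M).
Marginals: p(M) = (0.5600, 0.4400), p(N) = (0.4100, 0.3300, 0.2600).
H(M,N) = 1.7073 nats; H(M) = 0.6859 nats.
H(N|M) = 1.7073 − 0.6859 = 1.021 nats.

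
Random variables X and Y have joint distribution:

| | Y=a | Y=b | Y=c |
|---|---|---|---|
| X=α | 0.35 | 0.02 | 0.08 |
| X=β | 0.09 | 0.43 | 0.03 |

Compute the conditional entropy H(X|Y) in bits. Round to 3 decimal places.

0.533 bits

Chain rule: H(X|Y) = H(X,Y) − H(Y).
Marginals: p(X) = (0.4500, 0.5500), p(Y) = (0.4400, 0.4500, 0.1100).
H(X,Y) = 1.9225 bits; H(Y) = 1.3898 bits.
H(X|Y) = 1.9225 − 1.3898 = 0.533 bits.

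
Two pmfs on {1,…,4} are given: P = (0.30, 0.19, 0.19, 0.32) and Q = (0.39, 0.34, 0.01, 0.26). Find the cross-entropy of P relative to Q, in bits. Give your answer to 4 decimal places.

H(P,Q) = −Σ p·log₂ q.
  −0.30·log₂(0.39) = 0.40754
  −0.19·log₂(0.34) = 0.29571
  −0.19·log₂(0.01) = 1.26233
  −0.32·log₂(0.26) = 0.62189
H(P,Q) = 2.5875 bits.

2.5875 bits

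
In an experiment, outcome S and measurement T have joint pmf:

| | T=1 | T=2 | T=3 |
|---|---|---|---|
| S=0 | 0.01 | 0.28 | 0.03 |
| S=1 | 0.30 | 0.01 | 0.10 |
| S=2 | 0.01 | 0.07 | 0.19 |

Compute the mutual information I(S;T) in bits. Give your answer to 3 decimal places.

0.704 bits

Marginals: p(S) = (0.3200, 0.4100, 0.2700), p(T) = (0.3200, 0.3600, 0.3200).
I(S;T) = H(S) + H(T) − H(S,T).
H(S) = 1.5634, H(T) = 1.5827, H(S,T) = 2.4424.
I(S;T) = 1.5634 + 1.5827 − 2.4424 = 0.704 bits.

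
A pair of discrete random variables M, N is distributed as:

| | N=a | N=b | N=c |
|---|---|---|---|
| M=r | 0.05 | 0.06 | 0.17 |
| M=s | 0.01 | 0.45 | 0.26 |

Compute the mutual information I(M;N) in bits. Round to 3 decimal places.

Marginals: p(M) = (0.2800, 0.7200), p(N) = (0.0600, 0.5100, 0.4300).
I(M;N) = Σ p(x,y)·log₂[p(x,y)/(p(x)p(y))].
  (r,a): 0.05·log₂(2.9762) = 0.0787
  (r,b): 0.06·log₂(0.4202) = -0.0751
  (r,c): 0.17·log₂(1.4120) = 0.0846
  (s,a): 0.01·log₂(0.2315) = -0.0211
  (s,b): 0.45·log₂(1.2255) = 0.1320
  (s,c): 0.26·log₂(0.8398) = -0.0655
Sum = 0.134 bits.

0.134 bits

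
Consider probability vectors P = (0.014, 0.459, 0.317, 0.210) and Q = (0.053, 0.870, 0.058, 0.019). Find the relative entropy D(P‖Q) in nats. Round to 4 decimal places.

0.7308 nats

D(P‖Q) = Σ p·ln(p/q).
  0.014·ln(0.014/0.053) = -0.01864
  0.459·ln(0.459/0.870) = -0.29350
  0.317·ln(0.317/0.058) = 0.53841
  0.210·ln(0.210/0.019) = 0.50456
D(P‖Q) = 0.7308 nats.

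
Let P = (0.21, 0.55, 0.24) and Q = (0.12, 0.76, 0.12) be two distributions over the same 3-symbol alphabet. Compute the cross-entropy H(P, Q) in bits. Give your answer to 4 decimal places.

1.5943 bits

H(P,Q) = −Σ p·log₂ q.
  −0.21·log₂(0.12) = 0.64237
  −0.55·log₂(0.76) = 0.21776
  −0.24·log₂(0.12) = 0.73413
H(P,Q) = 1.5943 bits.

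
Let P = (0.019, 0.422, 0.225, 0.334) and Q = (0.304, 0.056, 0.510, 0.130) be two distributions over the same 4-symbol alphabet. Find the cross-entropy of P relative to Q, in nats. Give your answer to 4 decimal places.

2.0719 nats

H(P,Q) = −Σ p·ln q.
  −0.019·ln(0.304) = 0.02262
  −0.422·ln(0.056) = 1.21637
  −0.225·ln(0.510) = 0.15150
  −0.334·ln(0.130) = 0.68143
H(P,Q) = 2.0719 nats.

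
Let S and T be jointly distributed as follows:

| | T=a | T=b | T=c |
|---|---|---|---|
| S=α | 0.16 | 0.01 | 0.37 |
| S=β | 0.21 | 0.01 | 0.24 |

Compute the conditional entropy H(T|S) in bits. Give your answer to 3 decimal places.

1.058 bits

Chain rule: H(T|S) = H(S,T) − H(S).
Marginals: p(S) = (0.5400, 0.4600), p(T) = (0.3700, 0.0200, 0.6100).
H(S,T) = 2.0536 bits; H(S) = 0.9954 bits.
H(T|S) = 2.0536 − 0.9954 = 1.058 bits.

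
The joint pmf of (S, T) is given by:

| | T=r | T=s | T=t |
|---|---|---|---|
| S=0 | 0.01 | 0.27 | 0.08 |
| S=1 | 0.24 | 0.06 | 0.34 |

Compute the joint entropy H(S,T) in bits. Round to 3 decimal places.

2.135 bits

H(S,T) = −Σ p(x,y)·log₂ p(x,y) over all 6 cells.
  cell (0,r): −0.01·log₂0.01 = 0.0664
  cell (0,s): −0.27·log₂0.27 = 0.5100
  cell (0,t): −0.08·log₂0.08 = 0.2915
  cell (1,r): −0.24·log₂0.24 = 0.4941
  cell (1,s): −0.06·log₂0.06 = 0.2435
  cell (1,t): −0.34·log₂0.34 = 0.5292
Sum = 2.135 bits.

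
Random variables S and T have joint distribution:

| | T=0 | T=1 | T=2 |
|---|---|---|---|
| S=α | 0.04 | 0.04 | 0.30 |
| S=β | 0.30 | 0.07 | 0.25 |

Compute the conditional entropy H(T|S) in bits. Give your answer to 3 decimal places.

Marginals: p(S) = (0.3800, 0.6200), p(T) = (0.3400, 0.1100, 0.5500).
H(T|S) = Σ p(S) · H(T|S=·).
  S=α: p=0.3800, H(T|S=α) = 0.9530
  S=β: p=0.6200, H(T|S=β) = 1.3904
Weighted sum = 1.224 bits.

1.224 bits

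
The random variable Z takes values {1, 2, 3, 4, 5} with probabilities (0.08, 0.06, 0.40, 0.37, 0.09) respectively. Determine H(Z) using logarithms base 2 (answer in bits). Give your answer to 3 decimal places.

1.907 bits

H(Z) = −Σ p·log₂ p.
  −(0.08)·log₂(0.08) = 0.2915
  −(0.06)·log₂(0.06) = 0.2435
  −(0.40)·log₂(0.40) = 0.5288
  −(0.37)·log₂(0.37) = 0.5307
  −(0.09)·log₂(0.09) = 0.3127
Sum: 0.2915 + 0.2435 + 0.5288 + 0.5307 + 0.3127 = 1.907 bits.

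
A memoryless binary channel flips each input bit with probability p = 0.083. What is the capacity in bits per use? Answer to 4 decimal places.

0.5873 bits

Binary symmetric channel: C = 1 − h₂(ε) where h₂ is the binary entropy function.
h₂(0.083) = −0.083·log₂0.083 − 0.917·log₂0.917 = 0.4127.
C = 1 − 0.4127 = 0.5873 bits per channel use.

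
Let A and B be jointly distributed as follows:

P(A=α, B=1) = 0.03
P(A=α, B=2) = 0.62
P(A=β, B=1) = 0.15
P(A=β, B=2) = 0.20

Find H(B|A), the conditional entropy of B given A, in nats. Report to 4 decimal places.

Chain rule: H(B|A) = H(A,B) − H(A).
Marginals: p(A) = (0.6500, 0.3500), p(B) = (0.1800, 0.8200).
H(A,B) = 1.0080 nats; H(A) = 0.6474 nats.
H(B|A) = 1.0080 − 0.6474 = 0.3606 nats.

0.3606 nats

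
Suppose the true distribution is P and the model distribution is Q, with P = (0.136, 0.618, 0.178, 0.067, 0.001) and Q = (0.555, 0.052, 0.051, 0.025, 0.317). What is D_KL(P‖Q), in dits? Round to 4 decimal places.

0.7041 dits

D(P‖Q) = Σ p·log₁₀(p/q).
  0.136·log₁₀(0.136/0.555) = -0.08306
  0.618·log₁₀(0.618/0.052) = 0.66434
  0.178·log₁₀(0.178/0.051) = 0.09663
  0.067·log₁₀(0.067/0.025) = 0.02869
  0.001·log₁₀(0.001/0.317) = -0.00250
D(P‖Q) = 0.7041 dits.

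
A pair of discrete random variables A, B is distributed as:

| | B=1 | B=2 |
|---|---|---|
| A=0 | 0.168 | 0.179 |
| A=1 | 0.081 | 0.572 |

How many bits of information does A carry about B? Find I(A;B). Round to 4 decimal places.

Marginals: p(A) = (0.3470, 0.6530), p(B) = (0.2490, 0.7510).
I(A;B) = H(A) + H(B) − H(A,B).
H(A) = 0.9314, H(B) = 0.8097, H(A,B) = 1.6313.
I(A;B) = 0.9314 + 0.8097 − 1.6313 = 0.1098 bits.

0.1098 bits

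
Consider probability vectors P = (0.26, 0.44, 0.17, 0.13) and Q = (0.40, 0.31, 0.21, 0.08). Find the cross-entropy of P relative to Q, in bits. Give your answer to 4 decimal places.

H(P,Q) = −Σ p·log₂ q.
  −0.26·log₂(0.40) = 0.34370
  −0.44·log₂(0.31) = 0.74345
  −0.17·log₂(0.21) = 0.38276
  −0.13·log₂(0.08) = 0.47370
H(P,Q) = 1.9436 bits.

1.9436 bits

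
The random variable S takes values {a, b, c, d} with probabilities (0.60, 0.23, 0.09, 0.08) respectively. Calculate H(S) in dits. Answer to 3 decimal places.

0.462 dits

H(S) = −Σ p·log₁₀ p.
  −(0.60)·log₁₀(0.60) = 0.1331
  −(0.23)·log₁₀(0.23) = 0.1468
  −(0.09)·log₁₀(0.09) = 0.0941
  −(0.08)·log₁₀(0.08) = 0.0878
Sum: 0.1331 + 0.1468 + 0.0941 + 0.0878 = 0.462 dits.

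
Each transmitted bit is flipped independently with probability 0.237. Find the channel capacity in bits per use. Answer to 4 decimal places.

Binary symmetric channel: C = 1 − h₂(ε) where h₂ is the binary entropy function.
h₂(0.237) = −0.237·log₂0.237 − 0.763·log₂0.763 = 0.7900.
C = 1 − 0.7900 = 0.2100 bits per channel use.

0.2100 bits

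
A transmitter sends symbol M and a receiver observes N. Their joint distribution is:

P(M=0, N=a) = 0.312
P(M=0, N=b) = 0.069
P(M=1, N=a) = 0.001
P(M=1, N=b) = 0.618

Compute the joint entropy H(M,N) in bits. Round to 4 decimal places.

1.2295 bits

H(M,N) = −Σ p(x,y)·log₂ p(x,y) over all 4 cells.
  cell (0,a): −0.312·log₂0.312 = 0.52428
  cell (0,b): −0.069·log₂0.069 = 0.26615
  cell (1,a): −0.001·log₂0.001 = 0.00997
  cell (1,b): −0.618·log₂0.618 = 0.42909
Sum = 1.2295 bits.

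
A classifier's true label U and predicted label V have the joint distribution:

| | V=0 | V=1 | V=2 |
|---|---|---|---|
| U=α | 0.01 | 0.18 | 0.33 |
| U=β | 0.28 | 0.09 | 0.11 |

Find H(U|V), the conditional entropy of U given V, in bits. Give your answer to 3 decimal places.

0.668 bits

Chain rule: H(U|V) = H(U,V) − H(V).
Marginals: p(U) = (0.5200, 0.4800), p(V) = (0.2900, 0.2700, 0.4400).
H(U,V) = 2.2167 bits; H(V) = 1.5491 bits.
H(U|V) = 2.2167 − 1.5491 = 0.668 bits.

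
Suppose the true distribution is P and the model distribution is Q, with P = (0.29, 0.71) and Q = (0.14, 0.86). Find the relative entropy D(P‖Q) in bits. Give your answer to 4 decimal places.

0.1084 bits

D(P‖Q) = Σ p·log₂(p/q).
  0.29·log₂(0.29/0.14) = 0.30468
  0.71·log₂(0.71/0.86) = -0.19633
D(P‖Q) = 0.1084 bits.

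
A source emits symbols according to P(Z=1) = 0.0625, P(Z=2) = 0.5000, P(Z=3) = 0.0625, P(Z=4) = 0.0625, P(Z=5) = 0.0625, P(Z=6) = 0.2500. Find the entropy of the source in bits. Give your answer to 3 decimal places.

H(Z) = −Σ p·log₂ p.
  −(0.0625)·log₂(0.0625) = 0.2500
  −(0.5000)·log₂(0.5000) = 0.5000
  −(0.0625)·log₂(0.0625) = 0.2500
  −(0.0625)·log₂(0.0625) = 0.2500
  −(0.0625)·log₂(0.0625) = 0.2500
  −(0.2500)·log₂(0.2500) = 0.5000
Sum: 0.2500 + 0.5000 + 0.2500 + 0.2500 + 0.2500 + 0.5000 = 2.000 bits.

2.000 bits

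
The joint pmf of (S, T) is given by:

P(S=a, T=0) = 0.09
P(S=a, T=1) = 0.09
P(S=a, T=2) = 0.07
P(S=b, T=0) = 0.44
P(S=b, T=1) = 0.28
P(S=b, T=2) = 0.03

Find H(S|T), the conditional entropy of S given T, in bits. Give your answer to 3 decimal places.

Marginals: p(S) = (0.2500, 0.7500), p(T) = (0.5300, 0.3700, 0.1000).
H(S|T) = Σ p(T) · H(S|T=·).
  T=0: p=0.5300, H(S|T=0) = 0.6573
  T=1: p=0.3700, H(S|T=1) = 0.8004
  T=2: p=0.1000, H(S|T=2) = 0.8813
Weighted sum = 0.733 bits.

0.733 bits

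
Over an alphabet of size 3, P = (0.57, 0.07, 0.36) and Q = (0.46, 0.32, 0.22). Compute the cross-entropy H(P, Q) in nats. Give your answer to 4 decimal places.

H(P,Q) = −Σ p·ln q.
  −0.57·ln(0.46) = 0.44262
  −0.07·ln(0.32) = 0.07976
  −0.36·ln(0.22) = 0.54509
H(P,Q) = 1.0675 nats.

1.0675 nats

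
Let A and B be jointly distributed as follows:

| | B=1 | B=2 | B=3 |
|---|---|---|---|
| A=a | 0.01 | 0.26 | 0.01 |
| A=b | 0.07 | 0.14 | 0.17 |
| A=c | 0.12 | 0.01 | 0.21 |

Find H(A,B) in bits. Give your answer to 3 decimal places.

2.645 bits

H(A,B) = −Σ p(x,y)·log₂ p(x,y) over all 9 cells.
  cell (a,1): −0.01·log₂0.01 = 0.0664
  cell (a,2): −0.26·log₂0.26 = 0.5053
  cell (a,3): −0.01·log₂0.01 = 0.0664
  cell (b,1): −0.07·log₂0.07 = 0.2686
  cell (b,2): −0.14·log₂0.14 = 0.3971
  cell (b,3): −0.17·log₂0.17 = 0.4346
  cell (c,1): −0.12·log₂0.12 = 0.3671
  cell (c,2): −0.01·log₂0.01 = 0.0664
  cell (c,3): −0.21·log₂0.21 = 0.4728
Sum = 2.645 bits.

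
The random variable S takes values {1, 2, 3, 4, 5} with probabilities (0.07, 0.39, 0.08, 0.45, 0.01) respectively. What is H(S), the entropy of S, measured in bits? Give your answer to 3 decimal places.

1.675 bits

H(S) = −Σ p·log₂ p.
  −(0.07)·log₂(0.07) = 0.2686
  −(0.39)·log₂(0.39) = 0.5298
  −(0.08)·log₂(0.08) = 0.2915
  −(0.45)·log₂(0.45) = 0.5184
  −(0.01)·log₂(0.01) = 0.0664
Sum: 0.2686 + 0.5298 + 0.2915 + 0.5184 + 0.0664 = 1.675 bits.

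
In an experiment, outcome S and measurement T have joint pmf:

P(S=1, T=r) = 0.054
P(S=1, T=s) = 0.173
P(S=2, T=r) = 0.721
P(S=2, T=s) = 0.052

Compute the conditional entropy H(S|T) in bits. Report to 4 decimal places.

0.4581 bits

Chain rule: H(S|T) = H(S,T) − H(T).
Marginals: p(S) = (0.2270, 0.7730), p(T) = (0.7750, 0.2250).
H(S,T) = 1.2273 bits; H(T) = 0.7692 bits.
H(S|T) = 1.2273 − 0.7692 = 0.4581 bits.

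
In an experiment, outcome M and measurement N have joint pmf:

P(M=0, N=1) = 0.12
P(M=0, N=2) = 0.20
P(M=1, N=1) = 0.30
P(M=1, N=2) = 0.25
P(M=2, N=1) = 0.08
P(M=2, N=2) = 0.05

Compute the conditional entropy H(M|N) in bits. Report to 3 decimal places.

Marginals: p(M) = (0.3200, 0.5500, 0.1300), p(N) = (0.5000, 0.5000).
H(M|N) = Σ p(N) · H(M|N=·).
  N=1: p=0.5000, H(M|N=1) = 1.3593
  N=2: p=0.5000, H(M|N=2) = 1.3610
Weighted sum = 1.360 bits.

1.360 bits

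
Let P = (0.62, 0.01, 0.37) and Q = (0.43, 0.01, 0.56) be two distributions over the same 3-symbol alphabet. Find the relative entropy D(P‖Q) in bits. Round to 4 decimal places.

D(P‖Q) = Σ p·log₂(p/q).
  0.62·log₂(0.62/0.43) = 0.32732
  0.01·log₂(0.01/0.01) = 0.00000
  0.37·log₂(0.37/0.56) = -0.22122
D(P‖Q) = 0.1061 bits.

0.1061 bits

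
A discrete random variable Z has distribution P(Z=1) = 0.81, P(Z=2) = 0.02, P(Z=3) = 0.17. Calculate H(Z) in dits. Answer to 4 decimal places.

0.2389 dits

H(Z) = −Σ p·log₁₀ p.
  −(0.81)·log₁₀(0.81) = 0.07413
  −(0.02)·log₁₀(0.02) = 0.03398
  −(0.17)·log₁₀(0.17) = 0.13082
Sum: 0.07413 + 0.03398 + 0.13082 = 0.2389 dits.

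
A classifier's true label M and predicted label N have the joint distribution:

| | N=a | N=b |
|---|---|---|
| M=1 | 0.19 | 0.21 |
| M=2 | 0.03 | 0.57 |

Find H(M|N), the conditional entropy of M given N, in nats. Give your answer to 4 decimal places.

Chain rule: H(M|N) = H(M,N) − H(N).
Marginals: p(M) = (0.4000, 0.6000), p(N) = (0.2200, 0.7800).
H(M,N) = 1.0689 nats; H(N) = 0.5269 nats.
H(M|N) = 1.0689 − 0.5269 = 0.5420 nats.

0.5420 nats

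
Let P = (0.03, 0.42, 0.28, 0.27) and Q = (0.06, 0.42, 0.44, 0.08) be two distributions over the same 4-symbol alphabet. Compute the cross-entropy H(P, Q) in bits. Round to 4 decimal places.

H(P,Q) = −Σ p·log₂ q.
  −0.03·log₂(0.06) = 0.12177
  −0.42·log₂(0.42) = 0.52565
  −0.28·log₂(0.44) = 0.33164
  −0.27·log₂(0.08) = 0.98384
H(P,Q) = 1.9629 bits.

1.9629 bits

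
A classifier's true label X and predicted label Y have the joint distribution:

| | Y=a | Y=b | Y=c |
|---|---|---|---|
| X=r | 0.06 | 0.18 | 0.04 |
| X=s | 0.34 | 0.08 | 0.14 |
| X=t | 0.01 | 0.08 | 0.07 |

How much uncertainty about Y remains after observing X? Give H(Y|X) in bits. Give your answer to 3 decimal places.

1.313 bits

Chain rule: H(Y|X) = H(X,Y) − H(X).
Marginals: p(X) = (0.2800, 0.5600, 0.1600), p(Y) = (0.4100, 0.3400, 0.2500).
H(X,Y) = 2.7189 bits; H(X) = 1.4057 bits.
H(Y|X) = 2.7189 − 1.4057 = 1.313 bits.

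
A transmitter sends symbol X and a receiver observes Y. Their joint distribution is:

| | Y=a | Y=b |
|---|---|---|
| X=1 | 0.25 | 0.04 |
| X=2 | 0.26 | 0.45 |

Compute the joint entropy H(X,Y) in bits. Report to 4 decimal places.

H(X,Y) = −Σ p(x,y)·log₂ p(x,y) over all 4 cells.
  cell (1,a): −0.25·log₂0.25 = 0.50000
  cell (1,b): −0.04·log₂0.04 = 0.18575
  cell (2,a): −0.26·log₂0.26 = 0.50529
  cell (2,b): −0.45·log₂0.45 = 0.51840
Sum = 1.7094 bits.

1.7094 bits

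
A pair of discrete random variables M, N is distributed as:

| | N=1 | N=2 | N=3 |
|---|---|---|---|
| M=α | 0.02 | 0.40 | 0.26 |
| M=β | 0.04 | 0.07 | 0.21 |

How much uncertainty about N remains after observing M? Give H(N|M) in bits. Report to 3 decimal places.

1.170 bits

Chain rule: H(N|M) = H(M,N) − H(M).
Marginals: p(M) = (0.6800, 0.3200), p(N) = (0.0600, 0.4700, 0.4700).
H(M,N) = 2.0741 bits; H(M) = 0.9044 bits.
H(N|M) = 2.0741 − 0.9044 = 1.170 bits.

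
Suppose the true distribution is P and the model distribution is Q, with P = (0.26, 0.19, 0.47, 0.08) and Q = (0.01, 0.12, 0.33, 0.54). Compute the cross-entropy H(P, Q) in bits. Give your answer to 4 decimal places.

H(P,Q) = −Σ p·log₂ q.
  −0.26·log₂(0.01) = 1.72740
  −0.19·log₂(0.12) = 0.58119
  −0.47·log₂(0.33) = 0.75175
  −0.08·log₂(0.54) = 0.07112
H(P,Q) = 3.1315 bits.

3.1315 bits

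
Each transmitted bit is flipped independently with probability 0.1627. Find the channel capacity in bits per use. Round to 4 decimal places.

Binary symmetric channel: C = 1 − h₂(ε) where h₂ is the binary entropy function.
h₂(0.1627) = −0.1627·log₂0.1627 − 0.8373·log₂0.8373 = 0.6407.
C = 1 − 0.6407 = 0.3593 bits per channel use.

0.3593 bits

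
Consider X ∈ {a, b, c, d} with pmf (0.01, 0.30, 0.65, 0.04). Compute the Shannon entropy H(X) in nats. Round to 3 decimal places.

H(X) = −Σ p·ln p.
  −(0.01)·ln(0.01) = 0.0461
  −(0.30)·ln(0.30) = 0.3612
  −(0.65)·ln(0.65) = 0.2800
  −(0.04)·ln(0.04) = 0.1288
Sum: 0.0461 + 0.3612 + 0.2800 + 0.1288 = 0.816 nats.

0.816 nats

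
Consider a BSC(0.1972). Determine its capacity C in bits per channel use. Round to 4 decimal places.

0.2837 bits

Binary symmetric channel: C = 1 − h₂(ε) where h₂ is the binary entropy function.
h₂(0.1972) = −0.1972·log₂0.1972 − 0.8028·log₂0.8028 = 0.7163.
C = 1 − 0.7163 = 0.2837 bits per channel use.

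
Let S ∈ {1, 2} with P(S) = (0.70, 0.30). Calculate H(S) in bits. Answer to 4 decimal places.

H(S) = −Σ p·log₂ p.
  −(0.70)·log₂(0.70) = 0.36020
  −(0.30)·log₂(0.30) = 0.52109
Sum: 0.36020 + 0.52109 = 0.8813 bits.

0.8813 bits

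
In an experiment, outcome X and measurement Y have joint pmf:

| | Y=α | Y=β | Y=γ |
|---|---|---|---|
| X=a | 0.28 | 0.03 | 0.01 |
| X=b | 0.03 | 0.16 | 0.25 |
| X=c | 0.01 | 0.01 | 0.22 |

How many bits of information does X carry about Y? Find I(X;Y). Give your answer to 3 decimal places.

0.619 bits

Marginals: p(X) = (0.3200, 0.4400, 0.2400), p(Y) = (0.3200, 0.2000, 0.4800).
I(X;Y) = H(X) + H(Y) − H(X,Y).
H(X) = 1.5413, H(Y) = 1.4987, H(X,Y) = 2.4207.
I(X;Y) = 1.5413 + 1.4987 − 2.4207 = 0.619 bits.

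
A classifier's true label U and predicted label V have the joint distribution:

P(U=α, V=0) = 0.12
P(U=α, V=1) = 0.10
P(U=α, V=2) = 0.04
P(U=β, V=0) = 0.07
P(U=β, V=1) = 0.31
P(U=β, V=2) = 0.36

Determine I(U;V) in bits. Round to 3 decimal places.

0.130 bits

Marginals: p(U) = (0.2600, 0.7400), p(V) = (0.1900, 0.4100, 0.4000).
I(U;V) = Σ p(x,y)·log₂[p(x,y)/(p(x)p(y))].
  (α,0): 0.12·log₂(2.4291) = 0.1537
  (α,1): 0.10·log₂(0.9381) = -0.0092
  (α,2): 0.04·log₂(0.3846) = -0.0551
  (β,0): 0.07·log₂(0.4979) = -0.0704
  (β,1): 0.31·log₂(1.0218) = 0.0096
  (β,2): 0.36·log₂(1.2162) = 0.1017
Sum = 0.130 bits.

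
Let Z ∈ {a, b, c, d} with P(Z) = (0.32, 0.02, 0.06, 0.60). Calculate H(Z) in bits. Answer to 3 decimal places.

1.325 bits

H(Z) = −Σ p·log₂ p.
  −(0.32)·log₂(0.32) = 0.5260
  −(0.02)·log₂(0.02) = 0.1129
  −(0.06)·log₂(0.06) = 0.2435
  −(0.60)·log₂(0.60) = 0.4422
Sum: 0.5260 + 0.1129 + 0.2435 + 0.4422 = 1.325 bits.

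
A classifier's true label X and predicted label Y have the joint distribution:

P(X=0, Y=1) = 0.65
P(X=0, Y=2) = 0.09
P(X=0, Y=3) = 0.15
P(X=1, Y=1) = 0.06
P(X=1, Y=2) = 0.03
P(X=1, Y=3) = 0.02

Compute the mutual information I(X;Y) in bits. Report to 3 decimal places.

Marginals: p(X) = (0.8900, 0.1100), p(Y) = (0.7100, 0.1200, 0.1700).
I(X;Y) = H(X) + H(Y) − H(X,Y).
H(X) = 0.4999, H(Y) = 1.1525, H(X,Y) = 1.6353.
I(X;Y) = 0.4999 + 1.1525 − 1.6353 = 0.017 bits.

0.017 bits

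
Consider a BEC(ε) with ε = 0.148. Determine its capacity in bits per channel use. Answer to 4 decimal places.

0.8520 bits

Binary erasure channel: capacity C = 1 − ε.
C = 1 − 0.148 = 0.8520 bits per channel use.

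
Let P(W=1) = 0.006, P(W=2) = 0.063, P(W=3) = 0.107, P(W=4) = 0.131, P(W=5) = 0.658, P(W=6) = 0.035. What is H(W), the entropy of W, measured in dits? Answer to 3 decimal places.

0.479 dits

H(W) = −Σ p·log₁₀ p.
  −(0.006)·log₁₀(0.006) = 0.0133
  −(0.063)·log₁₀(0.063) = 0.0756
  −(0.107)·log₁₀(0.107) = 0.1039
  −(0.131)·log₁₀(0.131) = 0.1156
  −(0.658)·log₁₀(0.658) = 0.1196
  −(0.035)·log₁₀(0.035) = 0.0510
Sum: 0.0133 + 0.0756 + 0.1039 + 0.1156 + 0.1196 + 0.0510 = 0.479 dits.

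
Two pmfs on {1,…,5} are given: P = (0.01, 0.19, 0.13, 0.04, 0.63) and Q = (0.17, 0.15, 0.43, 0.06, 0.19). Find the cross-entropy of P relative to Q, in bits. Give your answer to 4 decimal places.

2.3757 bits

H(P,Q) = −Σ p·log₂ q.
  −0.01·log₂(0.17) = 0.02556
  −0.19·log₂(0.15) = 0.52002
  −0.13·log₂(0.43) = 0.15829
  −0.04·log₂(0.06) = 0.16236
  −0.63·log₂(0.19) = 1.50944
H(P,Q) = 2.3757 bits.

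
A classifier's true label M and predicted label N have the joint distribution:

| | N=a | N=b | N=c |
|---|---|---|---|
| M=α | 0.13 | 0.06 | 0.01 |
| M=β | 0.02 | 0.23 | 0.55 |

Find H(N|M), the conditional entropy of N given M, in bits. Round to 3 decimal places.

1.046 bits

Chain rule: H(N|M) = H(M,N) − H(M).
Marginals: p(M) = (0.2000, 0.8000), p(N) = (0.1500, 0.2900, 0.5600).
H(M,N) = 1.7675 bits; H(M) = 0.7219 bits.
H(N|M) = 1.7675 − 0.7219 = 1.046 bits.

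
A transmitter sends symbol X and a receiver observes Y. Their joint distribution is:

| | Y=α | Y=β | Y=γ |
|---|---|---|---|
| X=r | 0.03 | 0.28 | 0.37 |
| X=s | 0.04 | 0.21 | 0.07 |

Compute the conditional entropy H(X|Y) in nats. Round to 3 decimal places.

Marginals: p(X) = (0.6800, 0.3200), p(Y) = (0.0700, 0.4900, 0.4400).
H(X|Y) = Σ p(Y) · H(X|Y=·).
  Y=α: p=0.0700, H(X|Y=α) = 0.6829
  Y=β: p=0.4900, H(X|Y=β) = 0.6829
  Y=γ: p=0.4400, H(X|Y=γ) = 0.4382
Weighted sum = 0.575 nats.

0.575 nats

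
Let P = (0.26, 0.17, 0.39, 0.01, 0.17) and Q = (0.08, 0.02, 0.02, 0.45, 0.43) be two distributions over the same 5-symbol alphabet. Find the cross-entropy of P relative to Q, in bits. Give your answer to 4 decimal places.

H(P,Q) = −Σ p·log₂ q.
  −0.26·log₂(0.08) = 0.94740
  −0.17·log₂(0.02) = 0.95946
  −0.39·log₂(0.02) = 2.20110
  −0.01·log₂(0.45) = 0.01152
  −0.17·log₂(0.43) = 0.20699
H(P,Q) = 4.3265 bits.

4.3265 bits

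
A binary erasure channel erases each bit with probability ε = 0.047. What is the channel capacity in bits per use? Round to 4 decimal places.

0.9530 bits

Binary erasure channel: capacity C = 1 − ε.
C = 1 − 0.047 = 0.9530 bits per channel use.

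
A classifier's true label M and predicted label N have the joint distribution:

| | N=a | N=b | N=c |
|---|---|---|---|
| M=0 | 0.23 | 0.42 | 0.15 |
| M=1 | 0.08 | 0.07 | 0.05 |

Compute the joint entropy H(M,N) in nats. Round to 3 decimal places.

H(M,N) = −Σ p(x,y)·ln p(x,y) over all 6 cells.
  cell (0,a): −0.23·ln0.23 = 0.3380
  cell (0,b): −0.42·ln0.42 = 0.3644
  cell (0,c): −0.15·ln0.15 = 0.2846
  cell (1,a): −0.08·ln0.08 = 0.2021
  cell (1,b): −0.07·ln0.07 = 0.1861
  cell (1,c): −0.05·ln0.05 = 0.1498
Sum = 1.525 nats.

1.525 nats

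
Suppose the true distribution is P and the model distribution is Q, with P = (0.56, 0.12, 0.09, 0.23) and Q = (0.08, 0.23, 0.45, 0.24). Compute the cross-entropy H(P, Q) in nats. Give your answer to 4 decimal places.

H(P,Q) = −Σ p·ln q.
  −0.56·ln(0.08) = 1.41441
  −0.12·ln(0.23) = 0.17636
  −0.09·ln(0.45) = 0.07187
  −0.23·ln(0.24) = 0.32824
H(P,Q) = 1.9909 nats.

1.9909 nats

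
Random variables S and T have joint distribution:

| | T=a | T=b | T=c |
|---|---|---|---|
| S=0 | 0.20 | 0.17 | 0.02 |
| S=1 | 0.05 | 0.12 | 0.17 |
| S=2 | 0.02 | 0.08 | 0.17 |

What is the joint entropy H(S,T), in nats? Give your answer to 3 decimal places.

1.988 nats

H(S,T) = −Σ p(x,y)·ln p(x,y) over all 9 cells.
  cell (0,a): −0.20·ln0.20 = 0.3219
  cell (0,b): −0.17·ln0.17 = 0.3012
  cell (0,c): −0.02·ln0.02 = 0.0782
  cell (1,a): −0.05·ln0.05 = 0.1498
  cell (1,b): −0.12·ln0.12 = 0.2544
  cell (1,c): −0.17·ln0.17 = 0.3012
  cell (2,a): −0.02·ln0.02 = 0.0782
  cell (2,b): −0.08·ln0.08 = 0.2021
  cell (2,c): −0.17·ln0.17 = 0.3012
Sum = 1.988 nats.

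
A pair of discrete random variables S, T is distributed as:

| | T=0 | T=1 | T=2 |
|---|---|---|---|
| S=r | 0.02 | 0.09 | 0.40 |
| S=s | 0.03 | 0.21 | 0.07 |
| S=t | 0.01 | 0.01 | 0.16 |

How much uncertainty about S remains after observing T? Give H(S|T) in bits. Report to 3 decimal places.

1.216 bits

Marginals: p(S) = (0.5100, 0.3100, 0.1800), p(T) = (0.0600, 0.3100, 0.6300).
H(S|T) = Σ p(T) · H(S|T=·).
  T=0: p=0.0600, H(S|T=0) = 1.4591
  T=1: p=0.3100, H(S|T=1) = 1.0585
  T=2: p=0.6300, H(S|T=2) = 1.2705
Weighted sum = 1.216 bits.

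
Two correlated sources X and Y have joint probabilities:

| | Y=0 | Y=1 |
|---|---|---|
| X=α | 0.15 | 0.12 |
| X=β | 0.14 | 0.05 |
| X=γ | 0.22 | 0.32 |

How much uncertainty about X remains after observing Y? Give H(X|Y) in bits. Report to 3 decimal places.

Chain rule: H(X|Y) = H(X,Y) − H(Y).
Marginals: p(X) = (0.2700, 0.1900, 0.5400), p(Y) = (0.5100, 0.4900).
H(X,Y) = 2.3974 bits; H(Y) = 0.9997 bits.
H(X|Y) = 2.3974 − 0.9997 = 1.398 bits.

1.398 bits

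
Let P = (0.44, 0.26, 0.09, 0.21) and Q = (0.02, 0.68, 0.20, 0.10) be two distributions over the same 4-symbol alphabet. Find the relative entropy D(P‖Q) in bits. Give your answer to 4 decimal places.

D(P‖Q) = Σ p·log₂(p/q).
  0.44·log₂(0.44/0.02) = 1.96215
  0.26·log₂(0.26/0.68) = -0.36063
  0.09·log₂(0.09/0.20) = -0.10368
  0.21·log₂(0.21/0.10) = 0.22478
D(P‖Q) = 1.7226 bits.

1.7226 bits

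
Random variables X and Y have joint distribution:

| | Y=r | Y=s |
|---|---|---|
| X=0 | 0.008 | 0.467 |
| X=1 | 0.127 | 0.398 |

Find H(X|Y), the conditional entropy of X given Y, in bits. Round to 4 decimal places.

0.9048 bits

Marginals: p(X) = (0.4750, 0.5250), p(Y) = (0.1350, 0.8650).
H(X|Y) = Σ p(Y) · H(X|Y=·).
  Y=r: p=0.1350, H(X|Y=r) = 0.3245
  Y=s: p=0.8650, H(X|Y=s) = 0.9954
Weighted sum = 0.9048 bits.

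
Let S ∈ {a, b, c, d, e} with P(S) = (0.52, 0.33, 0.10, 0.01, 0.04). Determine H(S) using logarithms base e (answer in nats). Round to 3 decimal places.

H(S) = −Σ p·ln p.
  −(0.52)·ln(0.52) = 0.3400
  −(0.33)·ln(0.33) = 0.3659
  −(0.10)·ln(0.10) = 0.2303
  −(0.01)·ln(0.01) = 0.0461
  −(0.04)·ln(0.04) = 0.1288
Sum: 0.3400 + 0.3659 + 0.2303 + 0.0461 + 0.1288 = 1.111 nats.

1.111 nats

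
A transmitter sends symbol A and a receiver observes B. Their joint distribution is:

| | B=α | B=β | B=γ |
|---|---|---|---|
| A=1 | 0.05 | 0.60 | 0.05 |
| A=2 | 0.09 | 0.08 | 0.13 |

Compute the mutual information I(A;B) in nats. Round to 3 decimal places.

Marginals: p(A) = (0.7000, 0.3000), p(B) = (0.1400, 0.6800, 0.1800).
I(A;B) = Σ p(x,y)·ln[p(x,y)/(p(x)p(y))].
  (1,α): 0.05·ln(0.5102) = -0.0336
  (1,β): 0.60·ln(1.2605) = 0.1389
  (1,γ): 0.05·ln(0.3968) = -0.0462
  (2,α): 0.09·ln(2.1429) = 0.0686
  (2,β): 0.08·ln(0.3922) = -0.0749
  (2,γ): 0.13·ln(2.4074) = 0.1142
Sum = 0.167 nats.

0.167 nats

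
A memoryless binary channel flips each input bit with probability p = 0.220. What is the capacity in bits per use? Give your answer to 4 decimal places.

Binary symmetric channel: C = 1 − h₂(ε) where h₂ is the binary entropy function.
h₂(0.220) = −0.220·log₂0.220 − 0.780·log₂0.780 = 0.7602.
C = 1 − 0.7602 = 0.2398 bits per channel use.

0.2398 bits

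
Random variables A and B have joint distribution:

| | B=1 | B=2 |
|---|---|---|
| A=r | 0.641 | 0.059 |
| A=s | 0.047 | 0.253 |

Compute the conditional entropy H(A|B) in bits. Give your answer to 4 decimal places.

Marginals: p(A) = (0.7000, 0.3000), p(B) = (0.6880, 0.3120).
H(A|B) = Σ p(B) · H(A|B=·).
  B=1: p=0.6880, H(A|B=1) = 0.3596
  B=2: p=0.3120, H(A|B=2) = 0.6996
Weighted sum = 0.4657 bits.

0.4657 bits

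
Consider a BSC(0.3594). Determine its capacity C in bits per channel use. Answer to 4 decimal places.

0.0578 bits

Binary symmetric channel: C = 1 − h₂(ε) where h₂ is the binary entropy function.
h₂(0.3594) = −0.3594·log₂0.3594 − 0.6406·log₂0.6406 = 0.9422.
C = 1 − 0.9422 = 0.0578 bits per channel use.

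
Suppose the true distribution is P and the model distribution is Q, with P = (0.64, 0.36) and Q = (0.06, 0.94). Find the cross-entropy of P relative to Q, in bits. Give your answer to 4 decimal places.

2.6298 bits

H(P,Q) = −Σ p·log₂ q.
  −0.64·log₂(0.06) = 2.59769
  −0.36·log₂(0.94) = 0.03214
H(P,Q) = 2.6298 bits.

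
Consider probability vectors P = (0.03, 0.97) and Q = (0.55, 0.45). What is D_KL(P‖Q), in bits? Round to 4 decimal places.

D(P‖Q) = Σ p·log₂(p/q).
  0.03·log₂(0.03/0.55) = -0.12589
  0.97·log₂(0.97/0.45) = 1.07482
D(P‖Q) = 0.9489 bits.

0.9489 bits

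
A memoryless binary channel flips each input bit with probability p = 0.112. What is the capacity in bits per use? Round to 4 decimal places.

Binary symmetric channel: C = 1 − h₂(ε) where h₂ is the binary entropy function.
h₂(0.112) = −0.112·log₂0.112 − 0.888·log₂0.888 = 0.5059.
C = 1 − 0.5059 = 0.4941 bits per channel use.

0.4941 bits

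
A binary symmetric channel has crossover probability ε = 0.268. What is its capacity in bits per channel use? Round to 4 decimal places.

0.1614 bits

Binary symmetric channel: C = 1 − h₂(ε) where h₂ is the binary entropy function.
h₂(0.268) = −0.268·log₂0.268 − 0.732·log₂0.732 = 0.8386.
C = 1 − 0.8386 = 0.1614 bits per channel use.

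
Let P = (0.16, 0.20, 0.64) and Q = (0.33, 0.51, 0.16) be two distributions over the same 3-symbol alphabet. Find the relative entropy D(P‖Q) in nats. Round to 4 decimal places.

D(P‖Q) = Σ p·ln(p/q).
  0.16·ln(0.16/0.33) = -0.11583
  0.20·ln(0.20/0.51) = -0.18722
  0.64·ln(0.64/0.16) = 0.88723
D(P‖Q) = 0.5842 nats.

0.5842 nats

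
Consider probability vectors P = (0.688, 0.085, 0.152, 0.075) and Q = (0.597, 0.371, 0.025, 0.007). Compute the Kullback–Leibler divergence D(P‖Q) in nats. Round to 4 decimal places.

D(P‖Q) = Σ p·ln(p/q).
  0.688·ln(0.688/0.597) = 0.09761
  0.085·ln(0.085/0.371) = -0.12525
  0.152·ln(0.152/0.025) = 0.27436
  0.075·ln(0.075/0.007) = 0.17787
D(P‖Q) = 0.4246 nats.

0.4246 nats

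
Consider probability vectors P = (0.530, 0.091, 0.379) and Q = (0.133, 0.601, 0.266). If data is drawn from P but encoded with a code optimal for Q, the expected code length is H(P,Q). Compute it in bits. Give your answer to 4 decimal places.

2.3335 bits

H(P,Q) = −Σ p·log₂ q.
  −0.530·log₂(0.133) = 1.54257
  −0.091·log₂(0.601) = 0.06685
  −0.379·log₂(0.266) = 0.72408
H(P,Q) = 2.3335 bits.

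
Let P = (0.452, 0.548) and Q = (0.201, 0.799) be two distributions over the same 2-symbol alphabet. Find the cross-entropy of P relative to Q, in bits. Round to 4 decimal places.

H(P,Q) = −Σ p·log₂ q.
  −0.452·log₂(0.201) = 1.04626
  −0.548·log₂(0.799) = 0.17741
H(P,Q) = 1.2237 bits.

1.2237 bits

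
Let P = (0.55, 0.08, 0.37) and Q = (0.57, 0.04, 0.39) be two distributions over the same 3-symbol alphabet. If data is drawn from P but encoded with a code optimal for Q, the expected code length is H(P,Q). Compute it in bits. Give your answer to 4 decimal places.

H(P,Q) = −Σ p·log₂ q.
  −0.55·log₂(0.57) = 0.44603
  −0.08·log₂(0.04) = 0.37151
  −0.37·log₂(0.39) = 0.50263
H(P,Q) = 1.3202 bits.

1.3202 bits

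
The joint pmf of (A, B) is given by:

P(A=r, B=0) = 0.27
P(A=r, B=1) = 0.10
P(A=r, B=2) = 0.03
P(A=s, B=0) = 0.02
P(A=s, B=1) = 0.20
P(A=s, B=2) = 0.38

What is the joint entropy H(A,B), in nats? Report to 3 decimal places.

H(A,B) = −Σ p(x,y)·ln p(x,y) over all 6 cells.
  cell (r,0): −0.27·ln0.27 = 0.3535
  cell (r,1): −0.10·ln0.10 = 0.2303
  cell (r,2): −0.03·ln0.03 = 0.1052
  cell (s,0): −0.02·ln0.02 = 0.0782
  cell (s,1): −0.20·ln0.20 = 0.3219
  cell (s,2): −0.38·ln0.38 = 0.3677
Sum = 1.457 nats.

1.457 nats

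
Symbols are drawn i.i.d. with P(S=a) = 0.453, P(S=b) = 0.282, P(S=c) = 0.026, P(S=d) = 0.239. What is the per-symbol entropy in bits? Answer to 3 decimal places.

1.663 bits

H(S) = −Σ p·log₂ p.
  −(0.453)·log₂(0.453) = 0.5175
  −(0.282)·log₂(0.282) = 0.5150
  −(0.026)·log₂(0.026) = 0.1369
  −(0.239)·log₂(0.239) = 0.4935
Sum: 0.5175 + 0.5150 + 0.1369 + 0.4935 = 1.663 bits.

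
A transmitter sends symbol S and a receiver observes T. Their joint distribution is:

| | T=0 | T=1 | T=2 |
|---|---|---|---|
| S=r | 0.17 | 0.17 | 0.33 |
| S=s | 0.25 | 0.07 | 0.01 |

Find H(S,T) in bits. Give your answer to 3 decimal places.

H(S,T) = −Σ p(x,y)·log₂ p(x,y) over all 6 cells.
  cell (r,0): −0.17·log₂0.17 = 0.4346
  cell (r,1): −0.17·log₂0.17 = 0.4346
  cell (r,2): −0.33·log₂0.33 = 0.5278
  cell (s,0): −0.25·log₂0.25 = 0.5000
  cell (s,1): −0.07·log₂0.07 = 0.2686
  cell (s,2): −0.01·log₂0.01 = 0.0664
Sum = 2.232 bits.

2.232 bits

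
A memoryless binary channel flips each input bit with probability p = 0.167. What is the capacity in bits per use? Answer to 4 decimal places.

0.3492 bits

Binary symmetric channel: C = 1 − h₂(ε) where h₂ is the binary entropy function.
h₂(0.167) = −0.167·log₂0.167 − 0.833·log₂0.833 = 0.6508.
C = 1 − 0.6508 = 0.3492 bits per channel use.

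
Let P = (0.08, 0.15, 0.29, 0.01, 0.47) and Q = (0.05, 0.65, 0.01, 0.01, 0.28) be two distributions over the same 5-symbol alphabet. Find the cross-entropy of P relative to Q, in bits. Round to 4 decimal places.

H(P,Q) = −Σ p·log₂ q.
  −0.08·log₂(0.05) = 0.34575
  −0.15·log₂(0.65) = 0.09322
  −0.29·log₂(0.01) = 1.92672
  −0.01·log₂(0.01) = 0.06644
  −0.47·log₂(0.28) = 0.86316
H(P,Q) = 3.2953 bits.

3.2953 bits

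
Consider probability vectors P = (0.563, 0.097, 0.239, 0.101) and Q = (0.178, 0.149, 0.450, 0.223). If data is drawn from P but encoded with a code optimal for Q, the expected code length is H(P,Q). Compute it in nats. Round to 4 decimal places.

H(P,Q) = −Σ p·ln q.
  −0.563·ln(0.178) = 0.97172
  −0.097·ln(0.149) = 0.18467
  −0.239·ln(0.450) = 0.19084
  −0.101·ln(0.223) = 0.15156
H(P,Q) = 1.4988 nats.

1.4988 nats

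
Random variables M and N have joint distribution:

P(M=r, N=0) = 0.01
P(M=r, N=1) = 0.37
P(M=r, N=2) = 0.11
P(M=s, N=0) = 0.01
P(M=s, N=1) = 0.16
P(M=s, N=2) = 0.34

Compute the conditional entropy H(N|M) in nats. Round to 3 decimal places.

0.670 nats

Chain rule: H(N|M) = H(M,N) − H(M).
Marginals: p(M) = (0.4900, 0.5100), p(N) = (0.0200, 0.5300, 0.4500).
H(M,N) = 1.3628 nats; H(M) = 0.6929 nats.
H(N|M) = 1.3628 − 0.6929 = 0.670 nats.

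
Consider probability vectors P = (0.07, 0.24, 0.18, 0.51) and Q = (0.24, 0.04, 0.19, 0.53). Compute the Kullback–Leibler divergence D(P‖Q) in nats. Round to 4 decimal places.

0.3144 nats

D(P‖Q) = Σ p·ln(p/q).
  0.07·ln(0.07/0.24) = -0.08625
  0.24·ln(0.24/0.04) = 0.43002
  0.18·ln(0.18/0.19) = -0.00973
  0.51·ln(0.51/0.53) = -0.01962
D(P‖Q) = 0.3144 nats.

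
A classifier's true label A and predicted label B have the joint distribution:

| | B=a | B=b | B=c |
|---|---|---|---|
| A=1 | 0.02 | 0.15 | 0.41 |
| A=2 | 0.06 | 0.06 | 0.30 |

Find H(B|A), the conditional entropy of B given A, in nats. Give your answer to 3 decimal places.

0.747 nats

Chain rule: H(B|A) = H(A,B) − H(A).
Marginals: p(A) = (0.5800, 0.4200), p(B) = (0.0800, 0.2100, 0.7100).
H(A,B) = 1.4272 nats; H(A) = 0.6803 nats.
H(B|A) = 1.4272 − 0.6803 = 0.747 nats.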